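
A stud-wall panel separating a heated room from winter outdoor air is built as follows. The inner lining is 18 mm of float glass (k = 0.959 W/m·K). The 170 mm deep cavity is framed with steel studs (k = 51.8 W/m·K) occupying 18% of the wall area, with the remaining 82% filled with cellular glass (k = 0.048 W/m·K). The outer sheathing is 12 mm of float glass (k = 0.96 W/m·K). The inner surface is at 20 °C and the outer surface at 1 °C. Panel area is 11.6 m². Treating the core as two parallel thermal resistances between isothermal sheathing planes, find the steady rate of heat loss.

Q ≈ 4460 W

Sheathing layers in series; stud and cavity paths in parallel between them.
R_inner = 0.018/(0.959×11.6) = 0.001618 K/W
R_stud  = 0.17/(51.8×0.18×11.6) = 0.001572 K/W
R_cav   = 0.17/(0.048×0.82×11.6) = 0.3723 K/W
1/R_core = 1/R_stud + 1/R_cav → R_core = 0.001565 K/W
R_outer = 0.012/(0.96×11.6) = 0.001078 K/W
R_total = 0.004261 K/W
Q = ΔT/R_total = 19/0.004261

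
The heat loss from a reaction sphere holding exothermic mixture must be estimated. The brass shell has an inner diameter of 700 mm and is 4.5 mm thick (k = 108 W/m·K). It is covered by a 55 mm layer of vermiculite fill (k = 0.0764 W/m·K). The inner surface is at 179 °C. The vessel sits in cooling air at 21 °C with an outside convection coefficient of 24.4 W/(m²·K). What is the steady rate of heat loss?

Q ≈ 382 W

For a spherical shell R = (1/r₁ − 1/r₂)/(4πk); film R = 1/(h·4πr²). In series:
R_brass shell = (1/0.35 − 1/0.3545)/(4π×108) = 2.672×10^-5 K/W
R_vermiculite fill = (1/0.3545 − 1/0.4095)/(4π×0.0764) = 0.3946 K/W
R_outer film = 1/(h·4πr_o²) = 1/(24.4×4π×0.4095²) = 0.01945 K/W
R_total = 0.4141 K/W
Q = ΔT/R_total = 158/0.4141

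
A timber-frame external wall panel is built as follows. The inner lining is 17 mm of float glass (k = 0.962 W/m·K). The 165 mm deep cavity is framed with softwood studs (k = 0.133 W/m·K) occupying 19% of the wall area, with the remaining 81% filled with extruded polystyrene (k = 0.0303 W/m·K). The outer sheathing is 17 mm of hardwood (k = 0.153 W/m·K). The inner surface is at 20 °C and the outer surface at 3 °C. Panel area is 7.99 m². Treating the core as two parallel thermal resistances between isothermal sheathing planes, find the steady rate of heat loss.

Sheathing layers in series; stud and cavity paths in parallel between them.
R_inner = 0.017/(0.962×7.99) = 0.002212 K/W
R_stud  = 0.165/(0.133×0.19×7.99) = 0.8172 K/W
R_cav   = 0.165/(0.0303×0.81×7.99) = 0.8414 K/W
1/R_core = 1/R_stud + 1/R_cav → R_core = 0.4146 K/W
R_outer = 0.017/(0.153×7.99) = 0.01391 K/W
R_total = 0.4307 K/W
Q = ΔT/R_total = 17/0.4307

Q ≈ 39.5 W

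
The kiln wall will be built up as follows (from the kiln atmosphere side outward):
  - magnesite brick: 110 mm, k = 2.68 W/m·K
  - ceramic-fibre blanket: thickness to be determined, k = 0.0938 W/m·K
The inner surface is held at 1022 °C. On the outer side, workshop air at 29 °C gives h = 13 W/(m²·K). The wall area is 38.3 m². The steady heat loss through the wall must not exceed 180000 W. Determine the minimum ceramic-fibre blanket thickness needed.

L ≈ 8.75 mm

Treating each layer as a thermal resistance in series:
R_magnesite brick = L/(kA) = 0.11/(2.68×38.3) = 0.001072 K/W
R_outer film = 1/(h_o·A) = 1/(13×38.3) = 0.002008 K/W
Sum of the known resistances R_other = 0.00308 K/W
Required total resistance R_tot = ΔT/Q_allow = 993/180000 = 0.005517 K/W
R_ceramic-fibre blanket = R_tot − R_other = 0.002437 K/W
L = R·k·A = 0.002437×0.0938×38.3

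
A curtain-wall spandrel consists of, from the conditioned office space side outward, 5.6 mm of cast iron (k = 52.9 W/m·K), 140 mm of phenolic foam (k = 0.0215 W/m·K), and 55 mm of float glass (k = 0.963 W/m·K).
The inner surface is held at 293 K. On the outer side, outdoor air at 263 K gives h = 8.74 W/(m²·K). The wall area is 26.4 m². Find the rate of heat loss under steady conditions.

Q ≈ 119 W

Treating each layer as a thermal resistance in series:
R_cast iron = L/(kA) = 0.0056/(52.9×26.4) = 4.01×10^-6 K/W
R_phenolic foam = L/(kA) = 0.14/(0.0215×26.4) = 0.2467 K/W
R_float glass = L/(kA) = 0.055/(0.963×26.4) = 0.002163 K/W
R_outer film = 1/(h_o·A) = 1/(8.74×26.4) = 0.004334 K/W
R_total = 0.2532 K/W
Q = ΔT / R_total = 30 / 0.2532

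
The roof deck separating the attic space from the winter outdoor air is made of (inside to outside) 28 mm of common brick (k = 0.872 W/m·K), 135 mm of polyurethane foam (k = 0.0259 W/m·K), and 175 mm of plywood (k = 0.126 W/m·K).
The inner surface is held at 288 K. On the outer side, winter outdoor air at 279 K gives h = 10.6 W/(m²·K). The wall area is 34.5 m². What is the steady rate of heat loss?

Q ≈ 46.2 W

Model the wall as resistances in series:
R_common brick = L/(kA) = 0.028/(0.872×34.5) = 9.307×10^-4 K/W
R_polyurethane foam = L/(kA) = 0.135/(0.0259×34.5) = 0.1511 K/W
R_plywood = L/(kA) = 0.175/(0.126×34.5) = 0.04026 K/W
R_outer film = 1/(h_o·A) = 1/(10.6×34.5) = 0.002734 K/W
R_total = 0.195 K/W
Q = ΔT / R_total = 9 / 0.195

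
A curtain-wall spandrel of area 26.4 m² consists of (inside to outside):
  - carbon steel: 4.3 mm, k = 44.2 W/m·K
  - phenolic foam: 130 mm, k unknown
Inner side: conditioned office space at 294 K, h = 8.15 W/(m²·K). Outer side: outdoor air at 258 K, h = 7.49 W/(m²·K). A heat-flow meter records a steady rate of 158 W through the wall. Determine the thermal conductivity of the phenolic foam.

k ≈ 0.0226 W/(m·K)

Series thermal resistances:
R_inner film = 1/(h_i·A) = 1/(8.15×26.4) = 0.004648 K/W
R_carbon steel = L/(kA) = 0.0043/(44.2×26.4) = 3.685×10^-6 K/W
R_outer film = 1/(h_o·A) = 1/(7.49×26.4) = 0.005057 K/W
Sum of known resistances R_other = 0.009709 K/W
Total R = ΔT/Q = 36/158 = 0.2278 K/W
R_phenolic foam = R_total − R_other = 0.2181 K/W
k = L/(R·A) = 0.13/(0.2181×26.4)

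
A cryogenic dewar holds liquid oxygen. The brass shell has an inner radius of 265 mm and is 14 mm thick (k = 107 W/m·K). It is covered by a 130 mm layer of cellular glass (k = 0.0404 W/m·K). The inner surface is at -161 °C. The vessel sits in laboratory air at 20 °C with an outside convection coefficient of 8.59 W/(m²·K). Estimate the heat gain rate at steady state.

Spherical conduction: R = (1/r_in − 1/r_out)/(4πk) per layer; series-sum.
R_brass shell = (1/0.265 − 1/0.279)/(4π×107) = 1.408×10^-4 K/W
R_cellular glass = (1/0.279 − 1/0.409)/(4π×0.0404) = 2.244 K/W
R_outer film = 1/(h·4πr_o²) = 1/(8.59×4π×0.409²) = 0.05538 K/W
R_total = 2.3 K/W
Q = ΔT/R_total = 181/2.3

Q ≈ 78.7 W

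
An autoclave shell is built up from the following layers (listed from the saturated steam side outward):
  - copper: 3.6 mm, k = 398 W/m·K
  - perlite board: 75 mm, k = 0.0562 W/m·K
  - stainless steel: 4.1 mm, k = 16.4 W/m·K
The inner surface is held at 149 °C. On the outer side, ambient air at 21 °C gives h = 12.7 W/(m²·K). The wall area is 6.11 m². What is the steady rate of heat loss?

Series thermal resistances:
R_copper = L/(kA) = 0.0036/(398×6.11) = 1.48×10^-6 K/W
R_perlite board = L/(kA) = 0.075/(0.0562×6.11) = 0.2184 K/W
R_stainless steel = L/(kA) = 0.0041/(16.4×6.11) = 4.092×10^-5 K/W
R_outer film = 1/(h_o·A) = 1/(12.7×6.11) = 0.01289 K/W
R_total = 0.2313 K/W
Q = ΔT / R_total = 128 / 0.2313

Q ≈ 553 W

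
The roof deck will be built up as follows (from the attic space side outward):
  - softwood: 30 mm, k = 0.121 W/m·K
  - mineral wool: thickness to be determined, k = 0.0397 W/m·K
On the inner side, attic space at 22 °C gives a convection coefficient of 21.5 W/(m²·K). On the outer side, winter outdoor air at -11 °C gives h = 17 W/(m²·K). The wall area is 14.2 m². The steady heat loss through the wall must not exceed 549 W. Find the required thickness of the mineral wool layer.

Series thermal resistances:
R_inner film = 1/(h_i·A) = 1/(21.5×14.2) = 0.003275 K/W
R_softwood = L/(kA) = 0.03/(0.121×14.2) = 0.01746 K/W
R_outer film = 1/(h_o·A) = 1/(17×14.2) = 0.004143 K/W
Sum of the known resistances R_other = 0.02488 K/W
Required total resistance R_tot = ΔT/Q_allow = 33/549 = 0.06011 K/W
R_mineral wool = R_tot − R_other = 0.03523 K/W
L = R·k·A = 0.03523×0.0397×14.2

L ≈ 19.9 mm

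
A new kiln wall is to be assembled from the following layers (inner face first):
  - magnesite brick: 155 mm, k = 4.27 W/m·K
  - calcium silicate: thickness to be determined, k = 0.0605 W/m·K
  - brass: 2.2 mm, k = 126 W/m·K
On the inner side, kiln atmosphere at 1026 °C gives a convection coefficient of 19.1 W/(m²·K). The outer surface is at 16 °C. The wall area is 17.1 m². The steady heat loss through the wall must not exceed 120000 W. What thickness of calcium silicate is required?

Treating each layer as a thermal resistance in series:
R_inner film = 1/(h_i·A) = 1/(19.1×17.1) = 0.003062 K/W
R_magnesite brick = L/(kA) = 0.155/(4.27×17.1) = 0.002123 K/W
R_brass = L/(kA) = 0.0022/(126×17.1) = 1.021×10^-6 K/W
Sum of the known resistances R_other = 0.005186 K/W
Required total resistance R_tot = ΔT/Q_allow = 1010/120000 = 0.008417 K/W
R_calcium silicate = R_tot − R_other = 0.003231 K/W
L = R·k·A = 0.003231×0.0605×17.1

L ≈ 3.34 mm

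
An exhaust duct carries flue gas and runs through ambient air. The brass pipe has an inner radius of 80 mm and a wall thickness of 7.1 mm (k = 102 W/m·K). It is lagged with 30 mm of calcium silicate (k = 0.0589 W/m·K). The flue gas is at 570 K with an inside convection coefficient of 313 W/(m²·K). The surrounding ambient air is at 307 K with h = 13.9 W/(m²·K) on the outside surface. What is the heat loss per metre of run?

q′ ≈ 291 W/m

Cylindrical conduction, so R = ln(r₂/r₁)/(2πkL) per layer, in series:
R_inner film = 1/(h_i·2πr₁L) = 1/(313×2π×0.08×1) = 0.006356 K/W
R_brass pipe wall = ln(87.1/80)/(2π×102×1) = 1.327×10^-4 K/W
R_calcium silicate = ln(117.1/87.1)/(2π×0.0589×1) = 0.7998 K/W
R_outer film = 1/(h_o·2πr_oL) = 1/(13.9×2π×0.1171×1) = 0.09778 K/W
R_total = 0.904 K/W
Q = ΔT/R_total = 263/0.904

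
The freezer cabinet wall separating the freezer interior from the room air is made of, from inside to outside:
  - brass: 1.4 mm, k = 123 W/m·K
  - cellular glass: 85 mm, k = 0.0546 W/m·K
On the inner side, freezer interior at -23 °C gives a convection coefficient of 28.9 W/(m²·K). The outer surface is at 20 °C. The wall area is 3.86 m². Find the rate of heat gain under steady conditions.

Thermal resistances in series:
R_inner film = 1/(h_i·A) = 1/(28.9×3.86) = 0.008964 K/W
R_brass = L/(kA) = 0.0014/(123×3.86) = 2.949×10^-6 K/W
R_cellular glass = L/(kA) = 0.085/(0.0546×3.86) = 0.4033 K/W
R_total = 0.4123 K/W
Q = ΔT / R_total = 43 / 0.4123

Q ≈ 104 W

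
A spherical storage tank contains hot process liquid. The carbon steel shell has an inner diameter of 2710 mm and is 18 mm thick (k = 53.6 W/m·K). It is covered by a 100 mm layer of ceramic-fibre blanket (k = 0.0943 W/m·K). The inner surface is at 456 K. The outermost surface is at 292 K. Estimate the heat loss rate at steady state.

Q ≈ 3930 W

Each spherical layer contributes R = (1/r_i − 1/r_o)/(4πk):
R_carbon steel shell = (1/1.355 − 1/1.373)/(4π×53.6) = 1.436×10^-5 K/W
R_ceramic-fibre blanket = (1/1.373 − 1/1.473)/(4π×0.0943) = 0.04173 K/W
R_total = 0.04174 K/W
Q = ΔT/R_total = 164/0.04174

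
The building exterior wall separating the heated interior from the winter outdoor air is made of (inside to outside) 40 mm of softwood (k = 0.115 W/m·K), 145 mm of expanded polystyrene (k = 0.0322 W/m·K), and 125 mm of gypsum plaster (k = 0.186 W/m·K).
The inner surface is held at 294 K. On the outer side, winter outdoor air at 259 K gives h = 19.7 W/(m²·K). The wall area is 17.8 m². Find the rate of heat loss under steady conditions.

Model the wall as resistances in series:
R_softwood = L/(kA) = 0.04/(0.115×17.8) = 0.01954 K/W
R_expanded polystyrene = L/(kA) = 0.145/(0.0322×17.8) = 0.253 K/W
R_gypsum plaster = L/(kA) = 0.125/(0.186×17.8) = 0.03776 K/W
R_outer film = 1/(h_o·A) = 1/(19.7×17.8) = 0.002852 K/W
R_total = 0.3131 K/W
Q = ΔT / R_total = 35 / 0.3131

Q ≈ 112 W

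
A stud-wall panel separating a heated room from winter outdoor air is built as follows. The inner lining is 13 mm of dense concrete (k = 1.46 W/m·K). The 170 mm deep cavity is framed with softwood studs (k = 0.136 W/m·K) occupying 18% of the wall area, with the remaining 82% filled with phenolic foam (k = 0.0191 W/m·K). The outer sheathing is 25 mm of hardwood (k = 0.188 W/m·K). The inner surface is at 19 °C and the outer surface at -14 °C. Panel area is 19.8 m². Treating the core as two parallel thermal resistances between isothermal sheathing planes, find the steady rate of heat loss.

Q ≈ 149 W

Sheathing layers in series; stud and cavity paths in parallel between them.
R_inner = 0.013/(1.46×19.8) = 4.497×10^-4 K/W
R_stud  = 0.17/(0.136×0.18×19.8) = 0.3507 K/W
R_cav   = 0.17/(0.0191×0.82×19.8) = 0.5482 K/W
1/R_core = 1/R_stud + 1/R_cav → R_core = 0.2139 K/W
R_outer = 0.025/(0.188×19.8) = 0.006716 K/W
R_total = 0.2211 K/W
Q = ΔT/R_total = 33/0.2211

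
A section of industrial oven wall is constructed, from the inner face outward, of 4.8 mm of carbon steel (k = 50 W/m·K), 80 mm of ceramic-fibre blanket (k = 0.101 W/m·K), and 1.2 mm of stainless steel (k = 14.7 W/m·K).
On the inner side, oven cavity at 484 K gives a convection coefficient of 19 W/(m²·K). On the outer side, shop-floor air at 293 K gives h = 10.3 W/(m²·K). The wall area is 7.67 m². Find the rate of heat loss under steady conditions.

Q ≈ 1560 W

Model the wall as resistances in series:
R_inner film = 1/(h_i·A) = 1/(19×7.67) = 0.006862 K/W
R_carbon steel = L/(kA) = 0.0048/(50×7.67) = 1.252×10^-5 K/W
R_ceramic-fibre blanket = L/(kA) = 0.08/(0.101×7.67) = 0.1033 K/W
R_stainless steel = L/(kA) = 0.0012/(14.7×7.67) = 1.064×10^-5 K/W
R_outer film = 1/(h_o·A) = 1/(10.3×7.67) = 0.01266 K/W
R_total = 0.1228 K/W
Q = ΔT / R_total = 191 / 0.1228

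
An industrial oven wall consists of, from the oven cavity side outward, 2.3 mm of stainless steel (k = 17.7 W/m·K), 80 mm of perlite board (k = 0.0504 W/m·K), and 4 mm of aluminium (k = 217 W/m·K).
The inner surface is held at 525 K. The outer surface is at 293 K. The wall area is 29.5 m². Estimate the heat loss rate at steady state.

Q ≈ 4310 W

Thermal resistances in series:
R_stainless steel = L/(kA) = 0.0023/(17.7×29.5) = 4.405×10^-6 K/W
R_perlite board = L/(kA) = 0.08/(0.0504×29.5) = 0.05381 K/W
R_aluminium = L/(kA) = 0.004/(217×29.5) = 6.249×10^-7 K/W
R_total = 0.05381 K/W
Q = ΔT / R_total = 232 / 0.05381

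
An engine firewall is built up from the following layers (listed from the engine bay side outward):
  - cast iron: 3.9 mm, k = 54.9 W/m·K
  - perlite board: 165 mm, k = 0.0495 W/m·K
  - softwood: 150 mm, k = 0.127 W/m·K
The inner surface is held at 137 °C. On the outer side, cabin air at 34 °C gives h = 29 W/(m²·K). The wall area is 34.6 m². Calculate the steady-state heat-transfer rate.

Q ≈ 783 W

Series thermal resistances:
R_cast iron = L/(kA) = 0.0039/(54.9×34.6) = 2.053×10^-6 K/W
R_perlite board = L/(kA) = 0.165/(0.0495×34.6) = 0.09634 K/W
R_softwood = L/(kA) = 0.15/(0.127×34.6) = 0.03414 K/W
R_outer film = 1/(h_o·A) = 1/(29×34.6) = 9.966×10^-4 K/W
R_total = 0.1315 K/W
Q = ΔT / R_total = 103 / 0.1315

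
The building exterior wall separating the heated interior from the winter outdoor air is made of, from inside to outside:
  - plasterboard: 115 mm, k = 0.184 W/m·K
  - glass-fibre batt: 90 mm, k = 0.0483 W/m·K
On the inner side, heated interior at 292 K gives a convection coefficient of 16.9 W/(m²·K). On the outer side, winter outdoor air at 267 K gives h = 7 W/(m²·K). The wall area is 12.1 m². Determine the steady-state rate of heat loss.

Q ≈ 112 W

Thermal resistances in series:
R_inner film = 1/(h_i·A) = 1/(16.9×12.1) = 0.00489 K/W
R_plasterboard = L/(kA) = 0.115/(0.184×12.1) = 0.05165 K/W
R_glass-fibre batt = L/(kA) = 0.09/(0.0483×12.1) = 0.154 K/W
R_outer film = 1/(h_o·A) = 1/(7×12.1) = 0.01181 K/W
R_total = 0.2223 K/W
Q = ΔT / R_total = 25 / 0.2223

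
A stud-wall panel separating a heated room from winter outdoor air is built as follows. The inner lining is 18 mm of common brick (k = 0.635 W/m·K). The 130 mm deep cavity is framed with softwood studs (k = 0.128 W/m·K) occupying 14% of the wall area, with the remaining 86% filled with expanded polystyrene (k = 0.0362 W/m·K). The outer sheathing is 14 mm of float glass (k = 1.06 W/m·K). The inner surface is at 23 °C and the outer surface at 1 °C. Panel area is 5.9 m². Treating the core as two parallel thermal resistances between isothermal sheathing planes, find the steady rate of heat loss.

Sheathing layers in series; stud and cavity paths in parallel between them.
R_inner = 0.018/(0.635×5.9) = 0.004804 K/W
R_stud  = 0.13/(0.128×0.14×5.9) = 1.23 K/W
R_cav   = 0.13/(0.0362×0.86×5.9) = 0.7078 K/W
1/R_core = 1/R_stud + 1/R_cav → R_core = 0.4492 K/W
R_outer = 0.014/(1.06×5.9) = 0.002239 K/W
R_total = 0.4562 K/W
Q = ΔT/R_total = 22/0.4562

Q ≈ 48.2 W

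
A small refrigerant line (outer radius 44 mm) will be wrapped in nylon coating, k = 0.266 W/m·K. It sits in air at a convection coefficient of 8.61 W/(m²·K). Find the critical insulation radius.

r_cr ≈ 30.9 mm

For a cylinder r_cr = k/h = 0.266/8.61
r_cr = 30.9 mm; since the bare radius (44 mm) is above r_cr, any added insulation will reduce heat loss.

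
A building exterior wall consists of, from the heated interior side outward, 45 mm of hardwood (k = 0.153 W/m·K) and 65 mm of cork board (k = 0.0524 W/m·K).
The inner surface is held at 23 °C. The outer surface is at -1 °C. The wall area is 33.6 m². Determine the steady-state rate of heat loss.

Q ≈ 525 W

Model the wall as resistances in series:
R_hardwood = L/(kA) = 0.045/(0.153×33.6) = 0.008754 K/W
R_cork board = L/(kA) = 0.065/(0.0524×33.6) = 0.03692 K/W
R_total = 0.04567 K/W
Q = ΔT / R_total = 24 / 0.04567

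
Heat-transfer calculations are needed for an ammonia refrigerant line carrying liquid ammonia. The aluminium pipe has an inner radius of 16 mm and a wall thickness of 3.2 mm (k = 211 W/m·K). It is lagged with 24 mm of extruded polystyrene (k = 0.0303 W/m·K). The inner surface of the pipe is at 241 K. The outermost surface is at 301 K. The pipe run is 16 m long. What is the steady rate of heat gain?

Treating each annulus and film as a series resistance:
R_aluminium pipe wall = ln(19.2/16)/(2π×211×16) = 8.595×10^-6 K/W
R_extruded polystyrene = ln(43.2/19.2)/(2π×0.0303×16) = 0.2662 K/W
R_total = 0.2662 K/W
Q = ΔT/R_total = 60/0.2662

Q ≈ 225 W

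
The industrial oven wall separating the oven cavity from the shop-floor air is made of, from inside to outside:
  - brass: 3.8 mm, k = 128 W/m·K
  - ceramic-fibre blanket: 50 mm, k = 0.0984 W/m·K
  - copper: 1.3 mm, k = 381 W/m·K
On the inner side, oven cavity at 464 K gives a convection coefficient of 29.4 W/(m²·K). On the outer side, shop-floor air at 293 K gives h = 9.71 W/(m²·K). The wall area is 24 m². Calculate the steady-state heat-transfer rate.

Using the resistance-network approach (series):
R_inner film = 1/(h_i·A) = 1/(29.4×24) = 0.001417 K/W
R_brass = L/(kA) = 0.0038/(128×24) = 1.237×10^-6 K/W
R_ceramic-fibre blanket = L/(kA) = 0.05/(0.0984×24) = 0.02117 K/W
R_copper = L/(kA) = 0.0013/(381×24) = 1.422×10^-7 K/W
R_outer film = 1/(h_o·A) = 1/(9.71×24) = 0.004291 K/W
R_total = 0.02688 K/W
Q = ΔT / R_total = 171 / 0.02688

Q ≈ 6360 W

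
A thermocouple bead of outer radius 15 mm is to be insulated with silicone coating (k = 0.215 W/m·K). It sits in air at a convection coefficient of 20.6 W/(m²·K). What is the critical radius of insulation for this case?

For a sphere r_cr = 2k/h = 2×0.215/20.6
r_cr = 20.9 mm; since the bare radius (15 mm) is below r_cr, adding a thin layer of insulation will *increase* heat loss.

r_cr ≈ 20.9 mm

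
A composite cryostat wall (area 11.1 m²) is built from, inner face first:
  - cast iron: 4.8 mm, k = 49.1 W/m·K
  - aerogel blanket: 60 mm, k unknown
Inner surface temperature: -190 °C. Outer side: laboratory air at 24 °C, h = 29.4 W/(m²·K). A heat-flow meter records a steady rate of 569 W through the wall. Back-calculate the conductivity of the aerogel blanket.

k ≈ 0.0145 W/(m·K)

Series thermal resistances:
R_cast iron = L/(kA) = 0.0048/(49.1×11.1) = 8.807×10^-6 K/W
R_outer film = 1/(h_o·A) = 1/(29.4×11.1) = 0.003064 K/W
Sum of known resistances R_other = 0.003073 K/W
Total R = ΔT/Q = 214/569 = 0.3761 K/W
R_aerogel blanket = R_total − R_other = 0.373 K/W
k = L/(R·A) = 0.06/(0.373×11.1)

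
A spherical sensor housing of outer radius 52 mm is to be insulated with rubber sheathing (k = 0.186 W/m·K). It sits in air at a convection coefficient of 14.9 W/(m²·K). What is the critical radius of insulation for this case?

For a sphere r_cr = 2k/h = 2×0.186/14.9
r_cr = 25 mm; since the bare radius (52 mm) is above r_cr, any added insulation will reduce heat loss.

r_cr ≈ 25 mm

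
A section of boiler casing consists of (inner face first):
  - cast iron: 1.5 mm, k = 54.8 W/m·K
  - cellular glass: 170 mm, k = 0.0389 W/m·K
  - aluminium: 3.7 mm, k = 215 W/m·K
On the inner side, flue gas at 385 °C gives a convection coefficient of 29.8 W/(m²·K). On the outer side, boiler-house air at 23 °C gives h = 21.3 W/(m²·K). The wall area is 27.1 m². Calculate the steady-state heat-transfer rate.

Series thermal resistances:
R_inner film = 1/(h_i·A) = 1/(29.8×27.1) = 0.001238 K/W
R_cast iron = L/(kA) = 0.0015/(54.8×27.1) = 1.01×10^-6 K/W
R_cellular glass = L/(kA) = 0.17/(0.0389×27.1) = 0.1613 K/W
R_aluminium = L/(kA) = 0.0037/(215×27.1) = 6.35×10^-7 K/W
R_outer film = 1/(h_o·A) = 1/(21.3×27.1) = 0.001732 K/W
R_total = 0.1642 K/W
Q = ΔT / R_total = 362 / 0.1642

Q ≈ 2200 W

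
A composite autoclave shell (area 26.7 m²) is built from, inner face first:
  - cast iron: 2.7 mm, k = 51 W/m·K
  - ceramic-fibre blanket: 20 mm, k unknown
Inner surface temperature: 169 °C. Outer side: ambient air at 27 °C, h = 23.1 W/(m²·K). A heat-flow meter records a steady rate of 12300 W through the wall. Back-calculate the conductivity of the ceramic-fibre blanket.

Treating each layer as a thermal resistance in series:
R_cast iron = L/(kA) = 0.0027/(51×26.7) = 1.983×10^-6 K/W
R_outer film = 1/(h_o·A) = 1/(23.1×26.7) = 0.001621 K/W
Sum of known resistances R_other = 0.001623 K/W
Total R = ΔT/Q = 142/12300 = 0.01154 K/W
R_ceramic-fibre blanket = R_total − R_other = 0.009921 K/W
k = L/(R·A) = 0.02/(0.009921×26.7)

k ≈ 0.0755 W/(m·K)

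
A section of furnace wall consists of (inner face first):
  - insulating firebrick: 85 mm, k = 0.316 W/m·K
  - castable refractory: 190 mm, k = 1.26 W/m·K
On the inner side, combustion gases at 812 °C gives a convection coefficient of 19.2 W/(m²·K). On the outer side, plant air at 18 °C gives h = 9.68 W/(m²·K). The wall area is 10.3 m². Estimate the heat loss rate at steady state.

Q ≈ 14200 W

Model the wall as resistances in series:
R_inner film = 1/(h_i·A) = 1/(19.2×10.3) = 0.005057 K/W
R_insulating firebrick = L/(kA) = 0.085/(0.316×10.3) = 0.02612 K/W
R_castable refractory = L/(kA) = 0.19/(1.26×10.3) = 0.01464 K/W
R_outer film = 1/(h_o·A) = 1/(9.68×10.3) = 0.01003 K/W
R_total = 0.05584 K/W
Q = ΔT / R_total = 794 / 0.05584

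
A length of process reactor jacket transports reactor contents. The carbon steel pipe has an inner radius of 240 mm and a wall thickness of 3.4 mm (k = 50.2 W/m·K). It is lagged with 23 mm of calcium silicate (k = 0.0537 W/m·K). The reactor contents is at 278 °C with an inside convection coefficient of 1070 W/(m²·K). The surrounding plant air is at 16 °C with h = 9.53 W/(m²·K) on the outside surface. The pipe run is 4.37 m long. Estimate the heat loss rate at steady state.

For a radial system each layer contributes R = ln(r_out/r_in)/(2πkL); films add R = 1/(hA).
R_inner film = 1/(h_i·2πr₁L) = 1/(1070×2π×0.24×4.37) = 1.418×10^-4 K/W
R_carbon steel pipe wall = ln(243.4/240)/(2π×50.2×4.37) = 1.021×10^-5 K/W
R_calcium silicate = ln(266.4/243.4)/(2π×0.0537×4.37) = 0.06124 K/W
R_outer film = 1/(h_o·2πr_oL) = 1/(9.53×2π×0.2664×4.37) = 0.01435 K/W
R_total = 0.07573 K/W
Q = ΔT/R_total = 262/0.07573

Q ≈ 3460 W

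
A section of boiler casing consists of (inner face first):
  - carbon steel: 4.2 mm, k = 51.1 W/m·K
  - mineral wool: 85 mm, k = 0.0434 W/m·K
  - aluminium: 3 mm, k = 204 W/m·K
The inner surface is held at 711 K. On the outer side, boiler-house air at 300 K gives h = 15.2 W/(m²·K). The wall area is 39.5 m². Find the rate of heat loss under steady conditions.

Treating each layer as a thermal resistance in series:
R_carbon steel = L/(kA) = 0.0042/(51.1×39.5) = 2.081×10^-6 K/W
R_mineral wool = L/(kA) = 0.085/(0.0434×39.5) = 0.04958 K/W
R_aluminium = L/(kA) = 0.003/(204×39.5) = 3.723×10^-7 K/W
R_outer film = 1/(h_o·A) = 1/(15.2×39.5) = 0.001666 K/W
R_total = 0.05125 K/W
Q = ΔT / R_total = 411 / 0.05125

Q ≈ 8020 W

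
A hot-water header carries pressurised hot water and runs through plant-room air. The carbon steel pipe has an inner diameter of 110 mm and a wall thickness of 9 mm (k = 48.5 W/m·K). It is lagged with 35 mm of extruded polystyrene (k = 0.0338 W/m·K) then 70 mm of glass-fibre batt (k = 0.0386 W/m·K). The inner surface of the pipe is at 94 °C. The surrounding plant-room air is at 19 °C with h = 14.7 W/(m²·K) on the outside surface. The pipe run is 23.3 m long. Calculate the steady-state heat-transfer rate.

Per-layer cylindrical resistances, series-summed:
R_carbon steel pipe wall = ln(64/55)/(2π×48.5×23.3) = 2.134×10^-5 K/W
R_extruded polystyrene = ln(99/64)/(2π×0.0338×23.3) = 0.08816 K/W
R_glass-fibre batt = ln(169/99)/(2π×0.0386×23.3) = 0.09463 K/W
R_outer film = 1/(h_o·2πr_oL) = 1/(14.7×2π×0.169×23.3) = 0.00275 K/W
R_total = 0.1856 K/W
Q = ΔT/R_total = 75/0.1856

Q ≈ 404 W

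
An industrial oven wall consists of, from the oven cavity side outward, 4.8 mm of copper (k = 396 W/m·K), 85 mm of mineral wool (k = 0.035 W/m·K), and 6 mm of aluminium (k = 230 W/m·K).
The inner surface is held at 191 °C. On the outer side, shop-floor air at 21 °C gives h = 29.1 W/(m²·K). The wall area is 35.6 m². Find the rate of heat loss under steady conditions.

Using the resistance-network approach (series):
R_copper = L/(kA) = 0.0048/(396×35.6) = 3.405×10^-7 K/W
R_mineral wool = L/(kA) = 0.085/(0.035×35.6) = 0.06822 K/W
R_aluminium = L/(kA) = 0.006/(230×35.6) = 7.328×10^-7 K/W
R_outer film = 1/(h_o·A) = 1/(29.1×35.6) = 9.653×10^-4 K/W
R_total = 0.06918 K/W
Q = ΔT / R_total = 170 / 0.06918

Q ≈ 2460 W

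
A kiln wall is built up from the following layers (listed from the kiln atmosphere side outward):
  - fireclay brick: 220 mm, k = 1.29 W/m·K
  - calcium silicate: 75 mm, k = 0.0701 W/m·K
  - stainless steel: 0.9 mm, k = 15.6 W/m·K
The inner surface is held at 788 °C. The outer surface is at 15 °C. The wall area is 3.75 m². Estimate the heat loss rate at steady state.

Q ≈ 2340 W

Treating each layer as a thermal resistance in series:
R_fireclay brick = L/(kA) = 0.22/(1.29×3.75) = 0.04548 K/W
R_calcium silicate = L/(kA) = 0.075/(0.0701×3.75) = 0.2853 K/W
R_stainless steel = L/(kA) = 0.0009/(15.6×3.75) = 1.538×10^-5 K/W
R_total = 0.3308 K/W
Q = ΔT / R_total = 773 / 0.3308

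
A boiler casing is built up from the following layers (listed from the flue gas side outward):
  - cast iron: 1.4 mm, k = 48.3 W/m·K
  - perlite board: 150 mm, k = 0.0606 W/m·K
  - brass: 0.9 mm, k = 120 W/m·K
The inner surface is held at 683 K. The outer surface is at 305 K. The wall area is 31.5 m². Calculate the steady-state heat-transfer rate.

Q ≈ 4810 W

Using the resistance-network approach (series):
R_cast iron = L/(kA) = 0.0014/(48.3×31.5) = 9.202×10^-7 K/W
R_perlite board = L/(kA) = 0.15/(0.0606×31.5) = 0.07858 K/W
R_brass = L/(kA) = 0.0009/(120×31.5) = 2.381×10^-7 K/W
R_total = 0.07858 K/W
Q = ΔT / R_total = 378 / 0.07858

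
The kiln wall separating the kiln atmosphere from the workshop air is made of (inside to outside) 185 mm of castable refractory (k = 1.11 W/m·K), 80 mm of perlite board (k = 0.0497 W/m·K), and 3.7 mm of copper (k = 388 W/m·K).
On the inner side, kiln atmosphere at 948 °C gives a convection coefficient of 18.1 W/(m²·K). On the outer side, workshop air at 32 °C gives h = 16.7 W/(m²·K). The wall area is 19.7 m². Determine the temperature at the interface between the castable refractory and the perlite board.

Thermal resistances in series:
R_inner film = 1/(h_i·A) = 1/(18.1×19.7) = 0.002804 K/W
R_castable refractory = L/(kA) = 0.185/(1.11×19.7) = 0.00846 K/W
R_perlite board = L/(kA) = 0.08/(0.0497×19.7) = 0.08171 K/W
R_copper = L/(kA) = 0.0037/(388×19.7) = 4.841×10^-7 K/W
R_outer film = 1/(h_o·A) = 1/(16.7×19.7) = 0.00304 K/W
R_total = 0.09601 K/W;  Q = ΔT/R_total = 916/0.09601 = 9540 W
T_interface = T_inner − Q·ΣR(inner→interface) = 948 − 9540×0.01126

T ≈ 841 °C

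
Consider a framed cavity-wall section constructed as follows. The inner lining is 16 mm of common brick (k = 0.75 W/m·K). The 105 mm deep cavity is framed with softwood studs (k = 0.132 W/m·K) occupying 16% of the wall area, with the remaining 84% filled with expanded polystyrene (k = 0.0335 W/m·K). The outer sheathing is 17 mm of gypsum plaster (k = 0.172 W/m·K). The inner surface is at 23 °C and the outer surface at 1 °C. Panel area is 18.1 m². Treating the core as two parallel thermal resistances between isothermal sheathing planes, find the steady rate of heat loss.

Q ≈ 177 W

Sheathing layers in series; stud and cavity paths in parallel between them.
R_inner = 0.016/(0.75×18.1) = 0.001179 K/W
R_stud  = 0.105/(0.132×0.16×18.1) = 0.2747 K/W
R_cav   = 0.105/(0.0335×0.84×18.1) = 0.2062 K/W
1/R_core = 1/R_stud + 1/R_cav → R_core = 0.1178 K/W
R_outer = 0.017/(0.172×18.1) = 0.005461 K/W
R_total = 0.1244 K/W
Q = ΔT/R_total = 22/0.1244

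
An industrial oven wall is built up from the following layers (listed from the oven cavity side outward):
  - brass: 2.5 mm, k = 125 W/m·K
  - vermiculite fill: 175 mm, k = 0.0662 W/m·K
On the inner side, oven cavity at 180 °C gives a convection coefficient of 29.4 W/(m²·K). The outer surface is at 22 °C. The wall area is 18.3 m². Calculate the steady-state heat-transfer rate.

Series thermal resistances:
R_inner film = 1/(h_i·A) = 1/(29.4×18.3) = 0.001859 K/W
R_brass = L/(kA) = 0.0025/(125×18.3) = 1.093×10^-6 K/W
R_vermiculite fill = L/(kA) = 0.175/(0.0662×18.3) = 0.1445 K/W
R_total = 0.1463 K/W
Q = ΔT / R_total = 158 / 0.1463

Q ≈ 1080 W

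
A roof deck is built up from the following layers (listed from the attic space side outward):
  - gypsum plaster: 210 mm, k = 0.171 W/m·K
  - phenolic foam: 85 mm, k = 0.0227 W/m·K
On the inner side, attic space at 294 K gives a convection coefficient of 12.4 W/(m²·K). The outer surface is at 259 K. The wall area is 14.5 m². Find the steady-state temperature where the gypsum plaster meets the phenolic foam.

Series thermal resistances:
R_inner film = 1/(h_i·A) = 1/(12.4×14.5) = 0.005562 K/W
R_gypsum plaster = L/(kA) = 0.21/(0.171×14.5) = 0.08469 K/W
R_phenolic foam = L/(kA) = 0.085/(0.0227×14.5) = 0.2582 K/W
R_total = 0.3485 K/W;  Q = ΔT/R_total = 35/0.3485 = 100.4 W
T_interface = T_inner − Q·ΣR(inner→interface) = 294 − 100×0.09026

T ≈ 285 K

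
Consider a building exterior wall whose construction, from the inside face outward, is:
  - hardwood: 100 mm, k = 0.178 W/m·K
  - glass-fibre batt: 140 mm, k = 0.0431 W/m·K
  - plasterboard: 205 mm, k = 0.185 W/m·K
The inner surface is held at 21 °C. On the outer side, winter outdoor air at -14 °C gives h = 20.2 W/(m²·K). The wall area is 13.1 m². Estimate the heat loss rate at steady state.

Q ≈ 92.3 W

Series thermal resistances:
R_hardwood = L/(kA) = 0.1/(0.178×13.1) = 0.04289 K/W
R_glass-fibre batt = L/(kA) = 0.14/(0.0431×13.1) = 0.248 K/W
R_plasterboard = L/(kA) = 0.205/(0.185×13.1) = 0.08459 K/W
R_outer film = 1/(h_o·A) = 1/(20.2×13.1) = 0.003779 K/W
R_total = 0.3792 K/W
Q = ΔT / R_total = 35 / 0.3792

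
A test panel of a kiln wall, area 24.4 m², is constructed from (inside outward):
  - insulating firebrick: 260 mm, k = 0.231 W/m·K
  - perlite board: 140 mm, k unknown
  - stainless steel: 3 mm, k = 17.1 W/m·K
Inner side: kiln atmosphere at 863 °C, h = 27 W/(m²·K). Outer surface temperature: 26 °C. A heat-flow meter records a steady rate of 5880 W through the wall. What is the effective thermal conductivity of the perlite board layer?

k ≈ 0.0606 W/(m·K)

Model the wall as resistances in series:
R_inner film = 1/(h_i·A) = 1/(27×24.4) = 0.001518 K/W
R_insulating firebrick = L/(kA) = 0.26/(0.231×24.4) = 0.04613 K/W
R_stainless steel = L/(kA) = 0.003/(17.1×24.4) = 7.19×10^-6 K/W
Sum of known resistances R_other = 0.04765 K/W
Total R = ΔT/Q = 837/5880 = 0.1423 K/W
R_perlite board = R_total − R_other = 0.09469 K/W
k = L/(R·A) = 0.14/(0.09469×24.4)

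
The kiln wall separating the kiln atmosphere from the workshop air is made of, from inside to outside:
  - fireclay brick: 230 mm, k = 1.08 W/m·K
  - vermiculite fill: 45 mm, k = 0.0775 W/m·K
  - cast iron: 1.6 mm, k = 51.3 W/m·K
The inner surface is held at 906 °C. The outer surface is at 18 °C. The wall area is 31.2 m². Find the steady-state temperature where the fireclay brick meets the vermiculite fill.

Using the resistance-network approach (series):
R_fireclay brick = L/(kA) = 0.23/(1.08×31.2) = 0.006826 K/W
R_vermiculite fill = L/(kA) = 0.045/(0.0775×31.2) = 0.01861 K/W
R_cast iron = L/(kA) = 0.0016/(51.3×31.2) = 9.997×10^-7 K/W
R_total = 0.02544 K/W;  Q = ΔT/R_total = 888/0.02544 = 34910 W
T_interface = T_inner − Q·ΣR(inner→interface) = 906 − 34900×0.006826

T ≈ 668 °C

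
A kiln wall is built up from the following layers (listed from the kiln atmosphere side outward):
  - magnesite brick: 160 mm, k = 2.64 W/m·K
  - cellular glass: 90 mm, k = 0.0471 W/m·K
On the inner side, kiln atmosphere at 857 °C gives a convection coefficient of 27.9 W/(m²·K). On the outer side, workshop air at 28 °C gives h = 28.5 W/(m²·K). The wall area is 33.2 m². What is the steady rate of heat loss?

Q ≈ 13500 W

Thermal resistances in series:
R_inner film = 1/(h_i·A) = 1/(27.9×33.2) = 0.00108 K/W
R_magnesite brick = L/(kA) = 0.16/(2.64×33.2) = 0.001825 K/W
R_cellular glass = L/(kA) = 0.09/(0.0471×33.2) = 0.05756 K/W
R_outer film = 1/(h_o·A) = 1/(28.5×33.2) = 0.001057 K/W
R_total = 0.06152 K/W
Q = ΔT / R_total = 829 / 0.06152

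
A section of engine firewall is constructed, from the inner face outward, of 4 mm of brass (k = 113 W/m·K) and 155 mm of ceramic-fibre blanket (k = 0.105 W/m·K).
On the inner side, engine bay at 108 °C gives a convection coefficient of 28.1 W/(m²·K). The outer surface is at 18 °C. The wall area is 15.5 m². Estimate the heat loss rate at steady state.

Using the resistance-network approach (series):
R_inner film = 1/(h_i·A) = 1/(28.1×15.5) = 0.002296 K/W
R_brass = L/(kA) = 0.004/(113×15.5) = 2.284×10^-6 K/W
R_ceramic-fibre blanket = L/(kA) = 0.155/(0.105×15.5) = 0.09524 K/W
R_total = 0.09754 K/W
Q = ΔT / R_total = 90 / 0.09754

Q ≈ 923 W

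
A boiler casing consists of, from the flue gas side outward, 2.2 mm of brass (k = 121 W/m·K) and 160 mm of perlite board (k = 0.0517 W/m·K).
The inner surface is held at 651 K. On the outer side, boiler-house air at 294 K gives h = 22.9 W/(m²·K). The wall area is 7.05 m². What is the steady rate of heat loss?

Thermal resistances in series:
R_brass = L/(kA) = 0.0022/(121×7.05) = 2.579×10^-6 K/W
R_perlite board = L/(kA) = 0.16/(0.0517×7.05) = 0.439 K/W
R_outer film = 1/(h_o·A) = 1/(22.9×7.05) = 0.006194 K/W
R_total = 0.4452 K/W
Q = ΔT / R_total = 357 / 0.4452

Q ≈ 802 W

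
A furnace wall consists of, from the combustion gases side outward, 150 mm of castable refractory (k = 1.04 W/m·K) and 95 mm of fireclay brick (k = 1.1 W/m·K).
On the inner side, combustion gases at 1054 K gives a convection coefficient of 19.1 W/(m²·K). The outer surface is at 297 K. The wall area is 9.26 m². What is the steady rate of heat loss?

Q ≈ 24800 W

Treating each layer as a thermal resistance in series:
R_inner film = 1/(h_i·A) = 1/(19.1×9.26) = 0.005654 K/W
R_castable refractory = L/(kA) = 0.15/(1.04×9.26) = 0.01558 K/W
R_fireclay brick = L/(kA) = 0.095/(1.1×9.26) = 0.009327 K/W
R_total = 0.03056 K/W
Q = ΔT / R_total = 757 / 0.03056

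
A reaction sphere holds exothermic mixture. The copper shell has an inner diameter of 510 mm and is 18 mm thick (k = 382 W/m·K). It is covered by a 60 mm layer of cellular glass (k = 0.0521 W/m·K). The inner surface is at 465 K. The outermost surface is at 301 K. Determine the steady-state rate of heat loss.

For a spherical shell R = (1/r₁ − 1/r₂)/(4πk); film R = 1/(h·4πr²). In series:
R_copper shell = (1/0.255 − 1/0.273)/(4π×382) = 5.386×10^-5 K/W
R_cellular glass = (1/0.273 − 1/0.333)/(4π×0.0521) = 1.008 K/W
R_total = 1.008 K/W
Q = ΔT/R_total = 164/1.008

Q ≈ 163 W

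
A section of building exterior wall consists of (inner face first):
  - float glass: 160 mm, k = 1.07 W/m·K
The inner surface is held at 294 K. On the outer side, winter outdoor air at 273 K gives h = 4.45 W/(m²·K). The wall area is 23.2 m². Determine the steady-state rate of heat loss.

Treating each layer as a thermal resistance in series:
R_float glass = L/(kA) = 0.16/(1.07×23.2) = 0.006445 K/W
R_outer film = 1/(h_o·A) = 1/(4.45×23.2) = 0.009686 K/W
R_total = 0.01613 K/W
Q = ΔT / R_total = 21 / 0.01613

Q ≈ 1300 W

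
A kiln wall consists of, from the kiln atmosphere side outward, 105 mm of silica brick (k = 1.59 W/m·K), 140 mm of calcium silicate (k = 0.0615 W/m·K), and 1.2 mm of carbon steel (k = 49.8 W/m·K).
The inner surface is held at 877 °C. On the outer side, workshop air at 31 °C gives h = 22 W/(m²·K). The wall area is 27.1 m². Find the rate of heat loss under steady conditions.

Treating each layer as a thermal resistance in series:
R_silica brick = L/(kA) = 0.105/(1.59×27.1) = 0.002437 K/W
R_calcium silicate = L/(kA) = 0.14/(0.0615×27.1) = 0.084 K/W
R_carbon steel = L/(kA) = 0.0012/(49.8×27.1) = 8.892×10^-7 K/W
R_outer film = 1/(h_o·A) = 1/(22×27.1) = 0.001677 K/W
R_total = 0.08812 K/W
Q = ΔT / R_total = 846 / 0.08812

Q ≈ 9600 W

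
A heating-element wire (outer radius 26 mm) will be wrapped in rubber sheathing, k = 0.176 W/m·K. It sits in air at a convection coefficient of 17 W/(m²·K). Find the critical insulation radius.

For a cylinder r_cr = k/h = 0.176/17
r_cr = 10.4 mm; since the bare radius (26 mm) is above r_cr, any added insulation will reduce heat loss.

r_cr ≈ 10.4 mm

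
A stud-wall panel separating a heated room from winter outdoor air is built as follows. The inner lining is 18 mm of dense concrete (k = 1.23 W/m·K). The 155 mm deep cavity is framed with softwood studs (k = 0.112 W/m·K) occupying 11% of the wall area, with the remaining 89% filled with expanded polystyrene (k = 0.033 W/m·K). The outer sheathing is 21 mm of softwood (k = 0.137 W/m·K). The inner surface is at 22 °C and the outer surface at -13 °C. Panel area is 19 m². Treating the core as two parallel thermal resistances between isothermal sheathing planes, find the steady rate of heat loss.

Sheathing layers in series; stud and cavity paths in parallel between them.
R_inner = 0.018/(1.23×19) = 7.702×10^-4 K/W
R_stud  = 0.155/(0.112×0.11×19) = 0.6622 K/W
R_cav   = 0.155/(0.033×0.89×19) = 0.2778 K/W
1/R_core = 1/R_stud + 1/R_cav → R_core = 0.1957 K/W
R_outer = 0.021/(0.137×19) = 0.008068 K/W
R_total = 0.2045 K/W
Q = ΔT/R_total = 35/0.2045

Q ≈ 171 W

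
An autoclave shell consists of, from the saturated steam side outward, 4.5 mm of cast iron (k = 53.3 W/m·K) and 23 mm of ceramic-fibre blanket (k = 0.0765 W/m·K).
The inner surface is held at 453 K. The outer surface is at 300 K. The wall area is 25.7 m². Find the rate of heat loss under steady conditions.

Treating each layer as a thermal resistance in series:
R_cast iron = L/(kA) = 0.0045/(53.3×25.7) = 3.285×10^-6 K/W
R_ceramic-fibre blanket = L/(kA) = 0.023/(0.0765×25.7) = 0.0117 K/W
R_total = 0.0117 K/W
Q = ΔT / R_total = 153 / 0.0117

Q ≈ 13100 W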